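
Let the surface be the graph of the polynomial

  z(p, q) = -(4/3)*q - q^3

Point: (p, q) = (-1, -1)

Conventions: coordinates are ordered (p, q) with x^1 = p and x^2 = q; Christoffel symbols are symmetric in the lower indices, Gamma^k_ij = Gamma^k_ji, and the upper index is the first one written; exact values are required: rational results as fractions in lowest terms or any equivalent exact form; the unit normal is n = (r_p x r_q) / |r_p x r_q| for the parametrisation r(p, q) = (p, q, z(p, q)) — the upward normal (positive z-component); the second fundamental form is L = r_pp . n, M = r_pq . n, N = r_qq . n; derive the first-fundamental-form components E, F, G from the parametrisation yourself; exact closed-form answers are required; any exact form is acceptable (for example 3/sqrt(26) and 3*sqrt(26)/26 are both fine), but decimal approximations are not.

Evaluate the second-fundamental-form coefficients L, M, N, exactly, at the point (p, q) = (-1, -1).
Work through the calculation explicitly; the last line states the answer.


z_p = 0, z_q = -13/3, z_pp = 0, z_pq = 0, z_qq = 6
E = 1, F = 0, G = 178/9; answer radicand W^2 = 178/9
unnormalised second-form numerators: l = 0, m = 0, n = 6; L = l/sqrt(178/9), and similarly M = m/sqrt(W^2), N = n/sqrt(W^2)

Answer: L = 0, M = 0, N = 9*sqrt(178)/89


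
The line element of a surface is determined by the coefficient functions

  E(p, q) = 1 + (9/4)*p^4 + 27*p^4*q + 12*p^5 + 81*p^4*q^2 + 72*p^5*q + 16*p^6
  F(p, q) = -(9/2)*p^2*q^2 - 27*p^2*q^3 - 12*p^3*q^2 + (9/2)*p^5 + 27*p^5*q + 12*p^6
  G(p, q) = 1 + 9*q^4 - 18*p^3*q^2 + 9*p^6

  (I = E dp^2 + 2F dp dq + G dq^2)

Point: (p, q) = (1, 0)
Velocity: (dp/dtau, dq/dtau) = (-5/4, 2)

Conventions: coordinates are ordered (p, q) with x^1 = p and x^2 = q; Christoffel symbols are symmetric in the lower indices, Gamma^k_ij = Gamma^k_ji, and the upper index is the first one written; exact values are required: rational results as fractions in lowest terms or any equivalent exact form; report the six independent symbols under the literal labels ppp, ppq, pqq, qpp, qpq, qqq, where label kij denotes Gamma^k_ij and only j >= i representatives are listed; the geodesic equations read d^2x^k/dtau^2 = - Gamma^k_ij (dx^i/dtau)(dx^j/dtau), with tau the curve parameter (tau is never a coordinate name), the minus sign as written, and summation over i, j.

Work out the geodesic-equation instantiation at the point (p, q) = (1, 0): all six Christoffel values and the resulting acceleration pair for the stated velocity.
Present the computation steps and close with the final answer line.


E = 125/4, F = 33/2, G = 10 at the point
E_p = 165, E_q = 99, F_p = 189/2, F_q = 27, G_p = 54, G_q = 0
EG - F^2 = 161/4;  g^inv = (4/161) * [[10, -33/2], [-33/2, 125/4]]
first-kind symbols [ij,l] = (1/2)(d_i g_jl + d_j g_il - d_l g_ij): [pp,p] = E_p/2 = 165/2, [pp,q] = F_p - E_q/2 = 45, [pq,p] = E_q/2 = 99/2, [pq,q] = G_p/2 = 27, [qq,p] = F_q - G_p/2 = 0, [qq,q] = G_q/2 = 0
Gamma^p_ij = (G*[ij,p] - F*[ij,q])/(EG - F^2), Gamma^q_ij = (E*[ij,q] - F*[ij,p])/(EG - F^2)
Gamma_ppp = 330/161, Gamma_ppq = 198/161, Gamma_pqq = 0, Gamma_qpp = 180/161, Gamma_qpq = 108/161, Gamma_qqq = 0
d^2p/dtau^2 = -(Gamma_ppp*(-5/4)^2 + 2*Gamma_ppq*(-5/4)*(2) + Gamma_pqq*(2)^2) = 165/56
d^2q/dtau^2 = -(Gamma_qpp*(-5/4)^2 + 2*Gamma_qpq*(-5/4)*(2) + Gamma_qqq*(2)^2) = 45/28

Answer: Gamma_ppp = 330/161, Gamma_ppq = 198/161, Gamma_pqq = 0, Gamma_qpp = 180/161, Gamma_qpq = 108/161, Gamma_qqq = 0; accelerations (d^2p/dtau^2, d^2q/dtau^2) = (165/56, 45/28)


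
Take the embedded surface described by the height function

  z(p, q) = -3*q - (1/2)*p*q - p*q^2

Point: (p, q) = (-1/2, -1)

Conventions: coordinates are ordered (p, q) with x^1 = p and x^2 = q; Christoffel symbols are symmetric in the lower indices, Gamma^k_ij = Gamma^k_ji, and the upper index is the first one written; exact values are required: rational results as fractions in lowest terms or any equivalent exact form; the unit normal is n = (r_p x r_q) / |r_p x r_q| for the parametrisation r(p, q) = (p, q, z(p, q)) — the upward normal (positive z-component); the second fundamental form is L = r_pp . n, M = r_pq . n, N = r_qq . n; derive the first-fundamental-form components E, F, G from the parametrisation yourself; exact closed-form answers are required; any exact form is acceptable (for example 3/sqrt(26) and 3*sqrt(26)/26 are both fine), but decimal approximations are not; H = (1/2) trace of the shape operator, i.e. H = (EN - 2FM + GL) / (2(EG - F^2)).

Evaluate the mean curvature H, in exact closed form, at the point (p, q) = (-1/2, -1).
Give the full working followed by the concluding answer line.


z_p = -1/2, z_q = -15/4, z_pp = 0, z_pq = 3/2, z_qq = 1
E = 5/4, F = 15/8, G = 241/16; answer radicand W^2 = 245/16
unnormalised second-form numerators: l = 0, m = 3/2, n = 1; L = l/sqrt(245/16), and similarly M = m/sqrt(W^2), N = n/sqrt(W^2)
H = (E*n - 2*F*m + G*l) / (2*(EG - F^2)*sqrt(W^2)); E*n - 2*F*m + G*l = -35/8, EG - F^2 = 245/16, so H = (-1/7)/sqrt(245/16)

Answer: H = -4*sqrt(5)/245


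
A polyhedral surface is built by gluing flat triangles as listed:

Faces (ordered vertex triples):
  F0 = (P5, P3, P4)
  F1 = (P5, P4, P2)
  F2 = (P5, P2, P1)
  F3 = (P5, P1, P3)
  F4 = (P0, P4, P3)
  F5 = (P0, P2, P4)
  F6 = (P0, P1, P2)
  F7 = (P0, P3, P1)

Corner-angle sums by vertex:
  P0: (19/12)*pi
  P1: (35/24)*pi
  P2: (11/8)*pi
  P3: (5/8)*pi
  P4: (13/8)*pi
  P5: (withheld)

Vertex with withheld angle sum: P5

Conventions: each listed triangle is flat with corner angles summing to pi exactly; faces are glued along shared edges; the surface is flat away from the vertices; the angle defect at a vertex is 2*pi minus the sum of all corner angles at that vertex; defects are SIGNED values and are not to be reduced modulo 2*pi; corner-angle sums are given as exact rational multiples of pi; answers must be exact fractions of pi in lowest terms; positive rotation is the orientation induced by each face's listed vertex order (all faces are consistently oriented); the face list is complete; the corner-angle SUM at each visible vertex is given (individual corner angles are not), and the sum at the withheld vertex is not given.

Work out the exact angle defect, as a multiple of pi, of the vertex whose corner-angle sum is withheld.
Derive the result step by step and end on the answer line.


V = 6, E = 12, F = 8; chi = V - E + F = 2
Gauss-Bonnet: total defect = 2*pi*chi = 4*pi; visible defects sum to (10/3)*pi

Answer: defect(P5) = (2/3)*pi


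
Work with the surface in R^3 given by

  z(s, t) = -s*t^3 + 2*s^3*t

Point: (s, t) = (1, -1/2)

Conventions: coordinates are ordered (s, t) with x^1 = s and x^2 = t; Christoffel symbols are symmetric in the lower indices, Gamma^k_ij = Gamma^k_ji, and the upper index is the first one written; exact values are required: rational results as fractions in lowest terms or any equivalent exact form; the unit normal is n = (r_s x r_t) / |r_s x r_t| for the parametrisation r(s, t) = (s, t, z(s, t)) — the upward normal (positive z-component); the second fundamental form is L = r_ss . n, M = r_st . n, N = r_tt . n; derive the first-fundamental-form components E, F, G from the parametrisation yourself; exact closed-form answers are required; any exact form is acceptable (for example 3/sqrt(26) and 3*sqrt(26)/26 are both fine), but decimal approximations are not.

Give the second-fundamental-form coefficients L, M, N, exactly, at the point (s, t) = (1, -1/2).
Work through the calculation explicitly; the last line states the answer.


z_s = -23/8, z_t = 5/4, z_ss = -6, z_st = 21/4, z_tt = 3
E = 593/64, F = -115/32, G = 41/16; answer radicand W^2 = 693/64
unnormalised second-form numerators: l = -6, m = 21/4, n = 3; L = l/sqrt(693/64), and similarly M = m/sqrt(W^2), N = n/sqrt(W^2)

Answer: L = -16*sqrt(77)/77, M = 2*sqrt(77)/11, N = 8*sqrt(77)/77


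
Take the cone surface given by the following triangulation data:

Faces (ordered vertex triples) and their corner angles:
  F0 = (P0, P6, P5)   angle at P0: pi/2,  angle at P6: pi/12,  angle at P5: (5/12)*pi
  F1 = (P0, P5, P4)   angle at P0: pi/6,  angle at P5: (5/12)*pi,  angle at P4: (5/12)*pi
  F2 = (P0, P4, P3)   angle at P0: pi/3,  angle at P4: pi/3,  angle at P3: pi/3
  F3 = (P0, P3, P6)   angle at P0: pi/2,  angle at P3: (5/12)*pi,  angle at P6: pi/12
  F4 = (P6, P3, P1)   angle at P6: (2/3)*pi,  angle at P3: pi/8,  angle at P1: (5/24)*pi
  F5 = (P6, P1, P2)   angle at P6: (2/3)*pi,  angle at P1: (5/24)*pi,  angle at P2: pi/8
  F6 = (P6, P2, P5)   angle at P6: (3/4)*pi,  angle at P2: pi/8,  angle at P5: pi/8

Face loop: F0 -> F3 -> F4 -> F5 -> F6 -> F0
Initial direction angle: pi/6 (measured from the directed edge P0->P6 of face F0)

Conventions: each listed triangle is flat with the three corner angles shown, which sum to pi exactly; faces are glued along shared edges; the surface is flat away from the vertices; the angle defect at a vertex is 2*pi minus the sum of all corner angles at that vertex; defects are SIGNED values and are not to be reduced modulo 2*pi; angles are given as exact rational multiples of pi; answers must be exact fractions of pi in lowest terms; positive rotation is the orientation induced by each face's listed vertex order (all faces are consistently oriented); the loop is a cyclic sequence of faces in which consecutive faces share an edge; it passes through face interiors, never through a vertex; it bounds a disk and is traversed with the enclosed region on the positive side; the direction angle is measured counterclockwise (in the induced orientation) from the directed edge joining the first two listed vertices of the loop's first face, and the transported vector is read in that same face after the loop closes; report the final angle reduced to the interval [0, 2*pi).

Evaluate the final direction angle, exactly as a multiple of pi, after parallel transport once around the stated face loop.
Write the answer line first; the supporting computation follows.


Answer: final direction angle = (23/12)*pi

enclosed vertex P6: corner angles sum to (9/4)*pi, defect = 2*pi - (9/4)*pi = -pi/4
adding the enclosed defects to the starting angle (mod 2*pi, induced orientation) gives the holonomy
final angle = pi/6 - pi/4 = (23/12)*pi (mod 2*pi)


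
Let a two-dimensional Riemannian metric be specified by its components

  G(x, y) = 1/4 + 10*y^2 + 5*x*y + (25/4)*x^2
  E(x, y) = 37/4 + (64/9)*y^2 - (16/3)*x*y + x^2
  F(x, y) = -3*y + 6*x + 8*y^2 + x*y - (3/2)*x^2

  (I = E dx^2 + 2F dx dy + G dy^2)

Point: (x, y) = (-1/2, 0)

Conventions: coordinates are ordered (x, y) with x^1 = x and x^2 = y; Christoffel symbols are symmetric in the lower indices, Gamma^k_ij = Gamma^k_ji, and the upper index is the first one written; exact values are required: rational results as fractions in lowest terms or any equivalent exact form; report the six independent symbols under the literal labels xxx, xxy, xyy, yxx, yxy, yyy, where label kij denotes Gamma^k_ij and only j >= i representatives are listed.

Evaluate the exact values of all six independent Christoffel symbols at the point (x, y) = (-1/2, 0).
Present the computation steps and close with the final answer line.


E = 19/2, F = -27/8, G = 29/16 at the point
E_x = -1, E_y = 8/3, F_x = 15/2, F_y = -7/2, G_x = -25/4, G_y = -5/2
EG - F^2 = 373/64;  g^inv = (64/373) * [[29/16, 27/8], [27/8, 19/2]]
first-kind symbols [ij,l] = (1/2)(d_i g_jl + d_j g_il - d_l g_ij): [xx,x] = E_x/2 = -1/2, [xx,y] = F_x - E_y/2 = 37/6, [xy,x] = E_y/2 = 4/3, [xy,y] = G_x/2 = -25/8, [yy,x] = F_y - G_x/2 = -3/8, [yy,y] = G_y/2 = -5/4
Gamma^x_ij = (G*[ij,x] - F*[ij,y])/(EG - F^2), Gamma^y_ij = (E*[ij,y] - F*[ij,x])/(EG - F^2)

Answer: Gamma_xxx = 1274/373, Gamma_xxy = -1561/1119, Gamma_xyy = -627/746, Gamma_yxx = 10924/1119, Gamma_yxy = -1612/373, Gamma_yyy = -841/373


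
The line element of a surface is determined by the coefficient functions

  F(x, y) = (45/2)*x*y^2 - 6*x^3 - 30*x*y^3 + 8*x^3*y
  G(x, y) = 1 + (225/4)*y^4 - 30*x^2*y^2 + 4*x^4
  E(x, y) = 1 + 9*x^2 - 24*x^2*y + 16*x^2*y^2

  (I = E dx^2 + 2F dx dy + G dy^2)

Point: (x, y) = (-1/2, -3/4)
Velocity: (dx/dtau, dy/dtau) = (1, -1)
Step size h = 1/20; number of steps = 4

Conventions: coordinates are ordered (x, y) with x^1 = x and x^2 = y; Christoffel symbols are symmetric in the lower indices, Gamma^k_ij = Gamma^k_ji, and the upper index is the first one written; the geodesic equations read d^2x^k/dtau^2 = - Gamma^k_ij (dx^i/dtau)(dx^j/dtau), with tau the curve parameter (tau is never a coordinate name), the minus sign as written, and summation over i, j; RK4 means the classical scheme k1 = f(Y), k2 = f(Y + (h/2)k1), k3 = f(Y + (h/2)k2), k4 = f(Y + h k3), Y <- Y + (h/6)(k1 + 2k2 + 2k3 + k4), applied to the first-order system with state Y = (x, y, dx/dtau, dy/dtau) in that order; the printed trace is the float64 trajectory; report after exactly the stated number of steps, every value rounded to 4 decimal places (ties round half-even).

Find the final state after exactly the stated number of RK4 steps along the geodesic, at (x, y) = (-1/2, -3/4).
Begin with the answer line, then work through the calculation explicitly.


Answer: x = -0.3149, y = -0.9262, dx/dtau = 0.8805, dy/dtau = -0.7866

f(Y) = (dx/dtau, dy/dtau, -Gamma^x_ij Y'^i Y'^j, -Gamma^y_ij Y'^i Y'^j) with the Gammas evaluated at the stage position; h = 0.050000; intermediate values shown to 6 dp
step 0: x = -0.5000, y = -0.7500, dx/dtau = 1.0000, dy/dtau = -1.0000
step 1:
  k1: at (x, y) = (-0.500000, -0.750000), (dx/dtau, dy/dtau) = (1.000000, -1.000000); Gamma_xxx = -0.755379, Gamma_xxy = -0.251793, Gamma_xyy = 1.416335, Gamma_yxx = 0.936355, Gamma_yxy = 0.312118, Gamma_yyy = -1.755666; k1 = (1.000000, -1.000000, -1.164542, 1.443547)
  k2: at (x, y) = (-0.475000, -0.775000), (dx/dtau, dy/dtau) = (0.970886, -0.963911); Gamma_xxx = -0.684382, Gamma_xxy = -0.213168, Gamma_xyy = 1.304252, Gamma_yxx = 0.957411, Gamma_yxy = 0.298210, Gamma_yyy = -1.824575; k2 = (0.970886, -0.963911, -0.965687, 1.350941)
  k3: at (x, y) = (-0.475728, -0.774098), (dx/dtau, dy/dtau) = (0.975858, -0.966226); Gamma_xxx = -0.686754, Gamma_xxy = -0.214362, Gamma_xyy = 1.308024, Gamma_yxx = 0.957018, Gamma_yxy = 0.298721, Gamma_yyy = -1.822781; k3 = (0.975858, -0.966226, -0.971410, 1.353698)
  k4: at (x, y) = (-0.451207, -0.798311), (dx/dtau, dy/dtau) = (0.951429, -0.932315); Gamma_xxx = -0.619680, Gamma_xxy = -0.180586, Gamma_xyy = 1.198154, Gamma_yxx = 0.969641, Gamma_yxy = 0.282572, Gamma_yyy = -1.874806; k4 = (0.951429, -0.932315, -0.800876, 1.253166)
  Y <- Y + (h/6)(k1 + 2k2 + 2k3 + k4): x = -0.4513, y = -0.7983, dx/dtau = 0.9513, dy/dtau = -0.9325
step 2:
  k1: at (x, y) = (-0.451292, -0.798272), (dx/dtau, dy/dtau) = (0.951337, -0.932450); Gamma_xxx = -0.619831, Gamma_xxy = -0.180669, Gamma_xyy = 1.198417, Gamma_yxx = 0.969579, Gamma_yxy = 0.282614, Gamma_yyy = -1.874641; k1 = (0.951337, -0.932450, -0.801540, 1.253822)
  k2: at (x, y) = (-0.427509, -0.821583), (dx/dtau, dy/dtau) = (0.931298, -0.901105); Gamma_xxx = -0.557864, Gamma_xxy = -0.151753, Gamma_xyy = 1.093638, Gamma_yxx = 0.974995, Gamma_yxy = 0.265223, Gamma_yyy = -1.911383; k2 = (0.931298, -0.901105, -0.658879, 1.151542)
  k3: at (x, y) = (-0.428010, -0.820799), (dx/dtau, dy/dtau) = (0.934865, -0.903662); Gamma_xxx = -0.559603, Gamma_xxy = -0.152480, Gamma_xyy = 1.096548, Gamma_yxx = 0.975191, Gamma_yxy = 0.265719, Gamma_yyy = -1.910897; k3 = (0.934865, -0.903662, -0.663999, 1.157117)
  k4: at (x, y) = (-0.404549, -0.843455), (dx/dtau, dy/dtau) = (0.918137, -0.874594); Gamma_xxx = -0.502112, Gamma_xxy = -0.127477, Gamma_xyy = 0.996675, Gamma_yxx = 0.975258, Gamma_yxy = 0.247600, Gamma_yyy = -1.935855; k4 = (0.918137, -0.874594, -0.543832, 1.056291)
  Y <- Y + (h/6)(k1 + 2k2 + 2k3 + k4): x = -0.4046, y = -0.8434, dx/dtau = 0.9181, dy/dtau = -0.8747
step 3:
  k1: at (x, y) = (-0.404611, -0.843410), (dx/dtau, dy/dtau) = (0.918077, -0.874721); Gamma_xxx = -0.502237, Gamma_xxy = -0.127532, Gamma_xyy = 0.996899, Gamma_yxx = 0.975251, Gamma_yxy = 0.247643, Gamma_yyy = -1.935792; k1 = (0.918077, -0.874721, -0.544279, 1.056888)
  k2: at (x, y) = (-0.381659, -0.865278), (dx/dtau, dy/dtau) = (0.904470, -0.848299); Gamma_xxx = -0.449753, Gamma_xxy = -0.106268, Gamma_xyy = 0.903470, Gamma_yxx = 0.971017, Gamma_yxy = 0.229432, Gamma_yyy = -1.950592; k2 = (0.904470, -0.848299, -0.445290, 0.961382)
  k3: at (x, y) = (-0.381999, -0.864617), (dx/dtau, dy/dtau) = (0.906945, -0.850687); Gamma_xxx = -0.450942, Gamma_xxy = -0.106687, Gamma_xyy = 0.905537, Gamma_yxx = 0.971454, Gamma_yxy = 0.229834, Gamma_yyy = -1.950778; k3 = (0.906945, -0.850687, -0.449011, 0.967294)
  k4: at (x, y) = (-0.359263, -0.885944), (dx/dtau, dy/dtau) = (0.895627, -0.826357); Gamma_xxx = -0.402640, Gamma_xxy = -0.088422, Gamma_xyy = 0.817685, Gamma_yxx = 0.963995, Gamma_yxy = 0.211699, Gamma_yyy = -1.957689; k4 = (0.895627, -0.826357, -0.366276, 0.876933)
  Y <- Y + (h/6)(k1 + 2k2 + 2k3 + k4): x = -0.3593, y = -0.8859, dx/dtau = 0.8956, dy/dtau = -0.8265
step 4:
  k1: at (x, y) = (-0.359306, -0.885902), (dx/dtau, dy/dtau) = (0.895584, -0.826462); Gamma_xxx = -0.402730, Gamma_xxy = -0.088455, Gamma_xyy = 0.817850, Gamma_yxx = 0.964014, Gamma_yxy = 0.211734, Gamma_yyy = -1.957686; k1 = (0.895584, -0.826462, -0.366548, 0.877405)
  k2: at (x, y) = (-0.336917, -0.906563), (dx/dtau, dy/dtau) = (0.886420, -0.804527); Gamma_xxx = -0.358787, Gamma_xxy = -0.072971, Gamma_xyy = 0.736305, Gamma_yxx = 0.954126, Gamma_yxy = 0.194053, Gamma_yyy = -1.958065; k2 = (0.886420, -0.804527, -0.298748, 0.794464)
  k3: at (x, y) = (-0.337146, -0.906015), (dx/dtau, dy/dtau) = (0.888115, -0.806600); Gamma_xxx = -0.359566, Gamma_xxy = -0.073204, Gamma_xyy = 0.737702, Gamma_yxx = 0.954615, Gamma_yxy = 0.194349, Gamma_yyy = -1.958532; k3 = (0.888115, -0.806600, -0.301224, 0.799722)
  k4: at (x, y) = (-0.314900, -0.926232), (dx/dtau, dy/dtau) = (0.880523, -0.786476); Gamma_xxx = -0.319238, Gamma_xxy = -0.059973, Gamma_xyy = 0.661503, Gamma_yxx = 0.942868, Gamma_yxy = 0.177129, Gamma_yyy = -1.953745; k4 = (0.880523, -0.786476, -0.244720, 0.722779)
  Y <- Y + (h/6)(k1 + 2k2 + 2k3 + k4): x = -0.3149, y = -0.9262, dx/dtau = 0.8805, dy/dtau = -0.7866


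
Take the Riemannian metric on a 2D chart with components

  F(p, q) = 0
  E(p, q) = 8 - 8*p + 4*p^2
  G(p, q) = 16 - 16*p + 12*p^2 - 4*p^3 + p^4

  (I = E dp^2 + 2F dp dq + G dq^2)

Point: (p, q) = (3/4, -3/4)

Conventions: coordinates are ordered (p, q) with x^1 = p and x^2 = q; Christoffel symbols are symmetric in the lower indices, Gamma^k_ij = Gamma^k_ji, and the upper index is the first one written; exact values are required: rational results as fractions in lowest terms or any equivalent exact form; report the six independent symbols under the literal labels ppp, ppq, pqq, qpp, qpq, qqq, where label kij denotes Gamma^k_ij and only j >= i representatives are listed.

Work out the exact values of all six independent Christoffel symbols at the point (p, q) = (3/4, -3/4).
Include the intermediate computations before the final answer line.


E = 17/4, F = 0, G = 2401/256 at the point
E_p = -2, E_q = 0, F_p = 0, F_q = 0, G_p = -49/16, G_q = 0
EG - F^2 = 40817/1024;  g^inv = (1024/40817) * [[2401/256, 0], [0, 17/4]]
first-kind symbols [ij,l] = (1/2)(d_i g_jl + d_j g_il - d_l g_ij): [pp,p] = E_p/2 = -1, [pp,q] = F_p - E_q/2 = 0, [pq,p] = E_q/2 = 0, [pq,q] = G_p/2 = -49/32, [qq,p] = F_q - G_p/2 = 49/32, [qq,q] = G_q/2 = 0
Gamma^p_ij = (G*[ij,p] - F*[ij,q])/(EG - F^2), Gamma^q_ij = (E*[ij,q] - F*[ij,p])/(EG - F^2)

Answer: Gamma_ppp = -4/17, Gamma_ppq = 0, Gamma_pqq = 49/136, Gamma_qpp = 0, Gamma_qpq = -8/49, Gamma_qqq = 0


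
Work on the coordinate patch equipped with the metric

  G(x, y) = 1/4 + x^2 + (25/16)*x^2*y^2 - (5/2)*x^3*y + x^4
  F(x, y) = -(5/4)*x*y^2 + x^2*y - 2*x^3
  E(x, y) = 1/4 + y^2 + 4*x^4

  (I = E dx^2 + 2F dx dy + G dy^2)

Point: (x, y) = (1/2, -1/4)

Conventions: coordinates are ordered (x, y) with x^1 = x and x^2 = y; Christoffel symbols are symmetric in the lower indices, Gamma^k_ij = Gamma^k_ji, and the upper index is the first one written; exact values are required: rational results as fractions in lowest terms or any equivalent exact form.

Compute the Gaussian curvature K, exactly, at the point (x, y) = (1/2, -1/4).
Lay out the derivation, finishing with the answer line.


E = 9/16, F = -45/128, G = 681/1024, EG - F^2 = 513/2048 at the point
E_x = 2, E_y = -1/2, F_x = -117/64, F_y = 9/16, G_x = 529/256, G_y = -65/128
E_yy = 2, F_xy = 13/8, G_xx = 905/128
K follows from Brioschi's formula, (det M1 - det M2)/(EG - F^2)^2.
M1 = [[-E_yy/2 + F_xy - G_xx/2, E_x/2, F_x - E_y/2], [F_y - G_x/2, E, F], [G_y/2, F, G]] = [[-745/256, 1, -101/64], [-241/512, 9/16, -45/128], [-65/256, -45/128, 681/1024]]; det M1 = -3410817/4194304
M2 = [[0, E_y/2, G_x/2], [E_y/2, E, F], [G_x/2, F, G]] = [[0, -1/4, 529/512], [-1/4, 9/16, -45/128], [529/512, -45/128, 681/1024]]; det M2 = -1931145/4194304
det M1 - det M2 = -184959/524288; K = -184959/524288 / (513/2048)^2 = -164408/29241

Answer: K = -164408/29241


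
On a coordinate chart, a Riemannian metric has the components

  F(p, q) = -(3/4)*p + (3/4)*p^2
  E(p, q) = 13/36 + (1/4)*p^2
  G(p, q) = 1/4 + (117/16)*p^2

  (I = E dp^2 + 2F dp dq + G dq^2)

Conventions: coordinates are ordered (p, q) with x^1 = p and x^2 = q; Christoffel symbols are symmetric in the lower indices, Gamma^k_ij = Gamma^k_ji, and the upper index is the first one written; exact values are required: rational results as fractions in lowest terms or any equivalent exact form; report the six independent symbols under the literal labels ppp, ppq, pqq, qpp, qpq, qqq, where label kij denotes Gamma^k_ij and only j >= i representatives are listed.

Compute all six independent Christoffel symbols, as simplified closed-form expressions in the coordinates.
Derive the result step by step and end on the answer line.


E = 13/36 + (1/4)*p^2; F = -(3/4)*p + (3/4)*p^2; G = 1/4 + (117/16)*p^2
Gamma^k_ij = (1/2) g^{kl} (d_i g_jl + d_j g_il - d_l g_ij), with g^inv = (1/(EG-F^2)) [[G, -F], [-F, E]]
first partials: E_p = (1/2)*p, E_q = 0, F_p = -3/4 + (3/2)*p, F_q = 0, G_p = (117/8)*p, G_q = 0
D = EG - F^2 = 13/144 + (137/64)*p^2 + (9/8)*p^3 + (81/64)*p^4
expanded: Gamma^p_pp = (G E_p - 2F F_p + F E_q)/(2D), Gamma^p_pq = (G E_q - F G_p)/(2D), Gamma^p_qq = (2G F_q - G G_p - F G_q)/(2D), Gamma^q_pp = (2E F_p - E E_q - F E_p)/(2D), Gamma^q_pq = (E G_p - F E_q)/(2D), Gamma^q_qq = (E G_q - 2F F_q + F G_p)/(2D); substitute and cancel common factors

Answer: Gamma_ppp = (405*p^3 + 972*p^2 - 288*p)/(729*p^4 + 648*p^3 + 1233*p^2 + 52), Gamma_ppq = (-3159*p^3 + 3159*p^2)/(729*p^4 + 648*p^3 + 1233*p^2 + 52), Gamma_pqq = (-123201*p^3 - 4212*p)/(2916*p^4 + 2592*p^3 + 4932*p^2 + 208), Gamma_qpp = (108*p^3 + 312*p - 156)/(729*p^4 + 648*p^3 + 1233*p^2 + 52), Gamma_qpq = (1053*p^3 + 1521*p)/(729*p^4 + 648*p^3 + 1233*p^2 + 52), Gamma_qqq = (3159*p^3 - 3159*p^2)/(729*p^4 + 648*p^3 + 1233*p^2 + 52)


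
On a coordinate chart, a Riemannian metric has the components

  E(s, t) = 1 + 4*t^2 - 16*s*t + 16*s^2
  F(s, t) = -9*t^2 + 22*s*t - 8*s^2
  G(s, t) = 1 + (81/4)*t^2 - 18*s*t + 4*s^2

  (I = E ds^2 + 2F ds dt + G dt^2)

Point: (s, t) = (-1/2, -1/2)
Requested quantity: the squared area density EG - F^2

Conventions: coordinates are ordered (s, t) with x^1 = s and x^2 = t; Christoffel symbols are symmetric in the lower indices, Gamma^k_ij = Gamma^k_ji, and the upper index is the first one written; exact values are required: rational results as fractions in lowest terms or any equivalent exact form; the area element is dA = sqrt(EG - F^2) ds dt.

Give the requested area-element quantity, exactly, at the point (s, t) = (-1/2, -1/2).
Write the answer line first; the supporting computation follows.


Answer: EG - F^2 = 57/16

E = 2, F = 5/4, G = 41/16; EG - F^2 = 57/16


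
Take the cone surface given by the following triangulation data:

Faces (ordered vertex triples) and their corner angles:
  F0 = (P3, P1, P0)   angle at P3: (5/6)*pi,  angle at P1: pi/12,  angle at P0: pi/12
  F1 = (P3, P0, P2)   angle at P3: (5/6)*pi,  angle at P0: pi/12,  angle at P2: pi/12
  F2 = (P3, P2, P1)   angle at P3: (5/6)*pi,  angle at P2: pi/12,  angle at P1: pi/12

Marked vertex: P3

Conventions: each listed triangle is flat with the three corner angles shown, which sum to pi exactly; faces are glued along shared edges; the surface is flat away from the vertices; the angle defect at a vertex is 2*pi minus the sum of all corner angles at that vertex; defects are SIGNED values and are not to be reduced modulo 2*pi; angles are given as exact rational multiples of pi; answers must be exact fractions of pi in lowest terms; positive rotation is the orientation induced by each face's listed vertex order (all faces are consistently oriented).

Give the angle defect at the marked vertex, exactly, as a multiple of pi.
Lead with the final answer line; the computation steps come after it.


Answer: defect(P3) = -pi/2

Sum of corner angles at P3: (5/2)*pi
defect = 2*pi - (5/2)*pi


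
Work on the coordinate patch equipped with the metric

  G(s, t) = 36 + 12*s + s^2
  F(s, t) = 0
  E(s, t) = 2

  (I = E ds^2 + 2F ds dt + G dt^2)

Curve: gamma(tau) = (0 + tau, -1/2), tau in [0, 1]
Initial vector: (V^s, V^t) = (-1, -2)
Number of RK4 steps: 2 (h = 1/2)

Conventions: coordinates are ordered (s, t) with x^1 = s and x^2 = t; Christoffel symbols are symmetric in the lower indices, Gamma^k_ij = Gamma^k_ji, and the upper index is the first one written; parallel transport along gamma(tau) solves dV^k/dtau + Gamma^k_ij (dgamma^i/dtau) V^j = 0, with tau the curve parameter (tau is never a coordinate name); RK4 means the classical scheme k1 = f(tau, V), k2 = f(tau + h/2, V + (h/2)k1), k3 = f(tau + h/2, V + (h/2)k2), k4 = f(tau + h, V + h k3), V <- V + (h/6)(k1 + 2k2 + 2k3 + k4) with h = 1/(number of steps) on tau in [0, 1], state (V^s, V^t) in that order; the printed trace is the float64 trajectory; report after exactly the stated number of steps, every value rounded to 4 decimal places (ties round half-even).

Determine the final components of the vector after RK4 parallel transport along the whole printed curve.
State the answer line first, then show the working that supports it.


Answer: V^s = -1.0000, V^t = -1.7143

gamma'(tau) = (1, 0); f(tau, V)^k = -Gamma^k_ij(gamma(tau)) gamma'^i(tau) V^j; h = 1/2; intermediate values shown to 6 dp
curve data and Christoffel symbols at the stage parameters:
  tau = 0.000000: gamma = (0.000000, -0.500000), gamma' = (1.000000, 0.000000); Gamma_sss = 0.000000, Gamma_sst = 0.000000, Gamma_stt = -3.000000, Gamma_tss = 0.000000, Gamma_tst = 0.166667, Gamma_ttt = 0.000000
  tau = 0.250000: gamma = (0.250000, -0.500000), gamma' = (1.000000, 0.000000); Gamma_sss = 0.000000, Gamma_sst = 0.000000, Gamma_stt = -3.125000, Gamma_tss = 0.000000, Gamma_tst = 0.160000, Gamma_ttt = 0.000000
  tau = 0.500000: gamma = (0.500000, -0.500000), gamma' = (1.000000, 0.000000); Gamma_sss = 0.000000, Gamma_sst = 0.000000, Gamma_stt = -3.250000, Gamma_tss = 0.000000, Gamma_tst = 0.153846, Gamma_ttt = 0.000000
  tau = 0.750000: gamma = (0.750000, -0.500000), gamma' = (1.000000, 0.000000); Gamma_sss = 0.000000, Gamma_sst = 0.000000, Gamma_stt = -3.375000, Gamma_tss = 0.000000, Gamma_tst = 0.148148, Gamma_ttt = 0.000000
  tau = 1.000000: gamma = (1.000000, -0.500000), gamma' = (1.000000, 0.000000); Gamma_sss = 0.000000, Gamma_sst = 0.000000, Gamma_stt = -3.500000, Gamma_tss = 0.000000, Gamma_tst = 0.142857, Gamma_ttt = 0.000000
step 0: V^s = -1.0000, V^t = -2.0000
step 1: k1 = (0.000000, 0.333333), k2 = (0.000000, 0.306667), k3 = (0.000000, 0.307733), k4 = (0.000000, 0.284021); V <- V + (h/6)(k1 + 2k2 + 2k3 + k4): V^s = -1.0000, V^t = -1.8462
step 2: k1 = (0.000000, 0.284024), k2 = (0.000000, 0.262985), k3 = (0.000000, 0.263764), k4 = (0.000000, 0.244896); V <- V + (h/6)(k1 + 2k2 + 2k3 + k4): V^s = -1.0000, V^t = -1.7143


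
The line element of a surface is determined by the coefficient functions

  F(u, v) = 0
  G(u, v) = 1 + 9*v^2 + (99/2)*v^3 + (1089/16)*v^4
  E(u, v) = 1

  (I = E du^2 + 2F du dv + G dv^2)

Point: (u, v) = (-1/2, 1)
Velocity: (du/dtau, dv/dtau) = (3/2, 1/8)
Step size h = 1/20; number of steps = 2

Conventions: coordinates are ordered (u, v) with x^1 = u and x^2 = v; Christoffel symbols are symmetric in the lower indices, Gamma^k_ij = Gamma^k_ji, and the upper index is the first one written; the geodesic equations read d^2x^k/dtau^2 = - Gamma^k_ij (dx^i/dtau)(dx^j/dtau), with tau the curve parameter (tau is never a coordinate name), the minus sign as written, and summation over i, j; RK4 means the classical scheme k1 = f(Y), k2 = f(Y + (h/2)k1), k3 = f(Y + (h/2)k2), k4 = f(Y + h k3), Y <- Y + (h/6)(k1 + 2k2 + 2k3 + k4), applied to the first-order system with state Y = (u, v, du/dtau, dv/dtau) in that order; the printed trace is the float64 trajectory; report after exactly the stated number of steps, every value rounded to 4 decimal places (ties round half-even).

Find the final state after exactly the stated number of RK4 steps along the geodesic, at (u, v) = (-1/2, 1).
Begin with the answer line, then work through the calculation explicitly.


Answer: u = -0.3500, v = 1.0124, du/dtau = 1.5000, dv/dtau = 0.1224

f(Y) = (du/dtau, dv/dtau, -Gamma^u_ij Y'^i Y'^j, -Gamma^v_ij Y'^i Y'^j) with the Gammas evaluated at the stage position; h = 0.050000; intermediate values shown to 6 dp
step 0: u = -0.5000, v = 1.0000, du/dtau = 1.5000, dv/dtau = 0.1250
step 1:
  k1: at (u, v) = (-0.500000, 1.000000), (du/dtau, dv/dtau) = (1.500000, 0.125000); Gamma_uuu = 0.000000, Gamma_uuv = 0.000000, Gamma_uvv = 0.000000, Gamma_vuu = 0.000000, Gamma_vuv = 0.000000, Gamma_vvv = 1.719745; k1 = (1.500000, 0.125000, 0.000000, -0.026871)
  k2: at (u, v) = (-0.462500, 1.003125), (du/dtau, dv/dtau) = (1.500000, 0.124328); Gamma_uuu = 0.000000, Gamma_uuv = 0.000000, Gamma_uvv = 0.000000, Gamma_vuu = 0.000000, Gamma_vuv = 0.000000, Gamma_vvv = 1.715135; k2 = (1.500000, 0.124328, 0.000000, -0.026512)
  k3: at (u, v) = (-0.462500, 1.003108), (du/dtau, dv/dtau) = (1.500000, 0.124337); Gamma_uuu = 0.000000, Gamma_uuv = 0.000000, Gamma_uvv = 0.000000, Gamma_vuu = 0.000000, Gamma_vuv = 0.000000, Gamma_vvv = 1.715160; k3 = (1.500000, 0.124337, 0.000000, -0.026516)
  k4: at (u, v) = (-0.425000, 1.006217), (du/dtau, dv/dtau) = (1.500000, 0.123674); Gamma_uuu = 0.000000, Gamma_uuv = 0.000000, Gamma_uvv = 0.000000, Gamma_vuu = 0.000000, Gamma_vuv = 0.000000, Gamma_vvv = 1.710598; k4 = (1.500000, 0.123674, 0.000000, -0.026164)
  Y <- Y + (h/6)(k1 + 2k2 + 2k3 + k4): u = -0.4250, v = 1.0062, du/dtau = 1.5000, dv/dtau = 0.1237
step 2:
  k1: at (u, v) = (-0.425000, 1.006217), (du/dtau, dv/dtau) = (1.500000, 0.123674); Gamma_uuu = 0.000000, Gamma_uuv = 0.000000, Gamma_uvv = 0.000000, Gamma_vuu = 0.000000, Gamma_vuv = 0.000000, Gamma_vvv = 1.710599; k1 = (1.500000, 0.123674, 0.000000, -0.026164)
  k2: at (u, v) = (-0.387500, 1.009309), (du/dtau, dv/dtau) = (1.500000, 0.123020); Gamma_uuu = 0.000000, Gamma_uuv = 0.000000, Gamma_uvv = 0.000000, Gamma_vuu = 0.000000, Gamma_vuv = 0.000000, Gamma_vvv = 1.706085; k2 = (1.500000, 0.123020, 0.000000, -0.025820)
  k3: at (u, v) = (-0.387500, 1.009292), (du/dtau, dv/dtau) = (1.500000, 0.123029); Gamma_uuu = 0.000000, Gamma_uuv = 0.000000, Gamma_uvv = 0.000000, Gamma_vuu = 0.000000, Gamma_vuv = 0.000000, Gamma_vvv = 1.706109; k3 = (1.500000, 0.123029, 0.000000, -0.025824)
  k4: at (u, v) = (-0.350000, 1.012368), (du/dtau, dv/dtau) = (1.500000, 0.122383); Gamma_uuu = 0.000000, Gamma_uuv = 0.000000, Gamma_uvv = 0.000000, Gamma_vuu = 0.000000, Gamma_vuv = 0.000000, Gamma_vvv = 1.701641; k4 = (1.500000, 0.122383, 0.000000, -0.025487)
  Y <- Y + (h/6)(k1 + 2k2 + 2k3 + k4): u = -0.3500, v = 1.0124, du/dtau = 1.5000, dv/dtau = 0.1224


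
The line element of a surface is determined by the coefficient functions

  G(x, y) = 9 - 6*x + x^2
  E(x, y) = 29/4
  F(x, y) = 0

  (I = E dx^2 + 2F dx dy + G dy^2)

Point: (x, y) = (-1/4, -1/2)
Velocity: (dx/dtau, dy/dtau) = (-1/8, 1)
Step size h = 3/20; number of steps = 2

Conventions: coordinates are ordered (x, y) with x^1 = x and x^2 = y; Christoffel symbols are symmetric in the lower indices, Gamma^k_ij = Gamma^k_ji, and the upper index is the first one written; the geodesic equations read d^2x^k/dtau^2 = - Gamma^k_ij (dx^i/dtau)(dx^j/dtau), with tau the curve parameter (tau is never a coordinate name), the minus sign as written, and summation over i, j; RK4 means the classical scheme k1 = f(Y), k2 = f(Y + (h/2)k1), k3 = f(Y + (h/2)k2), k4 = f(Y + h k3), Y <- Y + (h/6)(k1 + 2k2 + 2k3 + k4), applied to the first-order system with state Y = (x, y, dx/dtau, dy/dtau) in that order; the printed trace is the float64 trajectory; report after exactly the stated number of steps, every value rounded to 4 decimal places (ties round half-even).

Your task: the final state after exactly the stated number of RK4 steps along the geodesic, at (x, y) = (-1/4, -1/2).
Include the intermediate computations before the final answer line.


f(Y) = (dx/dtau, dy/dtau, -Gamma^x_ij Y'^i Y'^j, -Gamma^y_ij Y'^i Y'^j) with the Gammas evaluated at the stage position; h = 0.150000; intermediate values shown to 6 dp
step 0: x = -0.2500, y = -0.5000, dx/dtau = -0.1250, dy/dtau = 1.0000
step 1:
  k1: at (x, y) = (-0.250000, -0.500000), (dx/dtau, dy/dtau) = (-0.125000, 1.000000); Gamma_xxx = 0.000000, Gamma_xxy = 0.000000, Gamma_xyy = 0.448276, Gamma_yxx = 0.000000, Gamma_yxy = -0.307692, Gamma_yyy = 0.000000; k1 = (-0.125000, 1.000000, -0.448276, -0.076923)
  k2: at (x, y) = (-0.259375, -0.425000), (dx/dtau, dy/dtau) = (-0.158621, 0.994231); Gamma_xxx = 0.000000, Gamma_xxy = 0.000000, Gamma_xyy = 0.449569, Gamma_yxx = 0.000000, Gamma_yxy = -0.306807, Gamma_yyy = 0.000000; k2 = (-0.158621, 0.994231, -0.444397, -0.096770)
  k3: at (x, y) = (-0.261897, -0.425433), (dx/dtau, dy/dtau) = (-0.158330, 0.992742); Gamma_xxx = 0.000000, Gamma_xxy = 0.000000, Gamma_xyy = 0.449917, Gamma_yxx = 0.000000, Gamma_yxy = -0.306570, Gamma_yyy = 0.000000; k3 = (-0.158330, 0.992742, -0.443410, -0.096374)
  k4: at (x, y) = (-0.273749, -0.351089), (dx/dtau, dy/dtau) = (-0.191511, 0.985544); Gamma_xxx = 0.000000, Gamma_xxy = 0.000000, Gamma_xyy = 0.451552, Gamma_yxx = 0.000000, Gamma_yxy = -0.305460, Gamma_yyy = 0.000000; k4 = (-0.191511, 0.985544, -0.438591, -0.115307)
  Y <- Y + (h/6)(k1 + 2k2 + 2k3 + k4): x = -0.2738, y = -0.3510, dx/dtau = -0.1916, dy/dtau = 0.9855
step 2:
  k1: at (x, y) = (-0.273760, -0.351013), (dx/dtau, dy/dtau) = (-0.191562, 0.985537); Gamma_xxx = 0.000000, Gamma_xxy = 0.000000, Gamma_xyy = 0.451553, Gamma_yxx = 0.000000, Gamma_yxy = -0.305459, Gamma_yyy = 0.000000; k1 = (-0.191562, 0.985537, -0.438586, -0.115336)
  k2: at (x, y) = (-0.288127, -0.277097), (dx/dtau, dy/dtau) = (-0.224456, 0.976887); Gamma_xxx = 0.000000, Gamma_xxy = 0.000000, Gamma_xyy = 0.453535, Gamma_yxx = 0.000000, Gamma_yxy = -0.304124, Gamma_yyy = 0.000000; k2 = (-0.224456, 0.976887, -0.432812, -0.133370)
  k3: at (x, y) = (-0.290595, -0.277746), (dx/dtau, dy/dtau) = (-0.224023, 0.975534); Gamma_xxx = 0.000000, Gamma_xxy = 0.000000, Gamma_xyy = 0.453875, Gamma_yxx = 0.000000, Gamma_yxy = -0.303896, Gamma_yyy = 0.000000; k3 = (-0.224023, 0.975534, -0.431938, -0.132828)
  k4: at (x, y) = (-0.307364, -0.204683), (dx/dtau, dy/dtau) = (-0.256353, 0.965613); Gamma_xxx = 0.000000, Gamma_xxy = 0.000000, Gamma_xyy = 0.456188, Gamma_yxx = 0.000000, Gamma_yxy = -0.302356, Gamma_yyy = 0.000000; k4 = (-0.256353, 0.965613, -0.425353, -0.149689)
  Y <- Y + (h/6)(k1 + 2k2 + 2k3 + k4): x = -0.3074, y = -0.2046, dx/dtau = -0.2564, dy/dtau = 0.9656

Answer: x = -0.3074, y = -0.2046, dx/dtau = -0.2564, dy/dtau = 0.9656


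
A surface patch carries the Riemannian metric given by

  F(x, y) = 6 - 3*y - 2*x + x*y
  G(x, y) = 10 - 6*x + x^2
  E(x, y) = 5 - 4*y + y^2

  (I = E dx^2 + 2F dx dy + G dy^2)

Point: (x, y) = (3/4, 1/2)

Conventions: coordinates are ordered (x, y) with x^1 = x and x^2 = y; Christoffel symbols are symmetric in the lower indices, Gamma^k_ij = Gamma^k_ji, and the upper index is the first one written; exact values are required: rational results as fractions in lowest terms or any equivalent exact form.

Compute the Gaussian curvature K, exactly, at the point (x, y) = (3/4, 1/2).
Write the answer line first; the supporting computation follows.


Answer: K = -256/17689

E = 13/4, F = 27/8, G = 97/16, EG - F^2 = 133/16 at the point
E_x = 0, E_y = -3, F_x = -3/2, F_y = -9/4, G_x = -9/2, G_y = 0
E_yy = 2, F_xy = 1, G_xx = 2
Brioschi: K = (det M1 - det M2) / (EG - F^2)^2 with the standard first/second-derivative matrices M1, M2.
M1 = [[-E_yy/2 + F_xy - G_xx/2, E_x/2, F_x - E_y/2], [F_y - G_x/2, E, F], [G_y/2, F, G]] = [[-1, 0, 0], [0, 13/4, 27/8], [0, 27/8, 97/16]]; det M1 = -133/16
M2 = [[0, E_y/2, G_x/2], [E_y/2, E, F], [G_x/2, F, G]] = [[0, -3/2, -9/4], [-3/2, 13/4, 27/8], [-9/4, 27/8, 97/16]]; det M2 = -117/16
det M1 - det M2 = -1; K = -1 / (133/16)^2 = -256/17689


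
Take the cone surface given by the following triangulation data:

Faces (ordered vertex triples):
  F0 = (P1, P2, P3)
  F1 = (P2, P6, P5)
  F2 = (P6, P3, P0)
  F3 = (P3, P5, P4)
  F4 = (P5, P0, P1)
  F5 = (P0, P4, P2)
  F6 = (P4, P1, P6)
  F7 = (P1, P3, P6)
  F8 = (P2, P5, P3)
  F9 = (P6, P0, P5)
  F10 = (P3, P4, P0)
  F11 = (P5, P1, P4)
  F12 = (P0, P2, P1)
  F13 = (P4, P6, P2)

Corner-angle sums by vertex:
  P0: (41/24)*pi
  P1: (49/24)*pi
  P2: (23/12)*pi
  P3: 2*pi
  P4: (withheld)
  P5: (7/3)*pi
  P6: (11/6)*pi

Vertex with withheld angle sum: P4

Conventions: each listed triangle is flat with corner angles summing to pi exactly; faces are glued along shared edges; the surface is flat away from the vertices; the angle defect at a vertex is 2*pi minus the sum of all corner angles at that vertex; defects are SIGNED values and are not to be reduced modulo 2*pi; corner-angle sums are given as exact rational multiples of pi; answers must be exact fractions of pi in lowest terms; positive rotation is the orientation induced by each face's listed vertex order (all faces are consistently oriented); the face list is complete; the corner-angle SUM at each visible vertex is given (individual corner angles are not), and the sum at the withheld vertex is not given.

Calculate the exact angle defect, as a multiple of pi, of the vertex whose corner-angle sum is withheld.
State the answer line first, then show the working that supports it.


Answer: defect(P4) = -pi/6

V = 7, E = 21, F = 14; chi = V - E + F = 0
Gauss-Bonnet: total defect = 2*pi*chi = 0; visible defects sum to pi/6


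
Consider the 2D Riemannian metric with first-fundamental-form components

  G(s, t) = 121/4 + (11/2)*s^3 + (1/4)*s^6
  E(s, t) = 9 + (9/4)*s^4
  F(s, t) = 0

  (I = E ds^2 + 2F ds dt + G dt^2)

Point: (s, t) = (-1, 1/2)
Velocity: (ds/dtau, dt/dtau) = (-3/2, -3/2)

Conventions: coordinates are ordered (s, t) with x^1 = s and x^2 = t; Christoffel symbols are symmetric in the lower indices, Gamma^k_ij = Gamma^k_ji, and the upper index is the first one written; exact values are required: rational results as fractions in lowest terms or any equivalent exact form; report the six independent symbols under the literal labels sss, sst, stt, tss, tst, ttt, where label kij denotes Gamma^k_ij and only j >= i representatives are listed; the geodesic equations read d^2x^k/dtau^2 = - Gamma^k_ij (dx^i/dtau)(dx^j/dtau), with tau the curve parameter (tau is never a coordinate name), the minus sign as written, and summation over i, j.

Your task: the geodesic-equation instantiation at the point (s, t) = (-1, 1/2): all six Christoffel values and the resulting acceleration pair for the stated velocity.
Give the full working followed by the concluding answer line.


E = 45/4, F = 0, G = 25 at the point
E_s = -9, E_t = 0, F_s = 0, F_t = 0, G_s = 15, G_t = 0
EG - F^2 = 1125/4;  g^inv = (4/1125) * [[25, 0], [0, 45/4]]
first-kind symbols [ij,l] = (1/2)(d_i g_jl + d_j g_il - d_l g_ij): [ss,s] = E_s/2 = -9/2, [ss,t] = F_s - E_t/2 = 0, [st,s] = E_t/2 = 0, [st,t] = G_s/2 = 15/2, [tt,s] = F_t - G_s/2 = -15/2, [tt,t] = G_t/2 = 0
Gamma^s_ij = (G*[ij,s] - F*[ij,t])/(EG - F^2), Gamma^t_ij = (E*[ij,t] - F*[ij,s])/(EG - F^2)
Gamma_sss = -2/5, Gamma_sst = 0, Gamma_stt = -2/3, Gamma_tss = 0, Gamma_tst = 3/10, Gamma_ttt = 0
d^2s/dtau^2 = -(Gamma_sss*(-3/2)^2 + 2*Gamma_sst*(-3/2)*(-3/2) + Gamma_stt*(-3/2)^2) = 12/5
d^2t/dtau^2 = -(Gamma_tss*(-3/2)^2 + 2*Gamma_tst*(-3/2)*(-3/2) + Gamma_ttt*(-3/2)^2) = -27/20

Answer: Gamma_sss = -2/5, Gamma_sst = 0, Gamma_stt = -2/3, Gamma_tss = 0, Gamma_tst = 3/10, Gamma_ttt = 0; accelerations (d^2s/dtau^2, d^2t/dtau^2) = (12/5, -27/20)
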